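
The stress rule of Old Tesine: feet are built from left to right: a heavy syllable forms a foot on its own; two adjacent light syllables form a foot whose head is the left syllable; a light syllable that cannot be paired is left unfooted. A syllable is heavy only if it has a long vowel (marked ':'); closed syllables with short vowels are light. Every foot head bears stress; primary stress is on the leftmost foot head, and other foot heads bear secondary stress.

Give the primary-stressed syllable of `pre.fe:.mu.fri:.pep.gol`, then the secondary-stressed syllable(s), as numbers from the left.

primary 2, secondary 4, 5

Weights: 1 pre L, 2 fe: H, 3 mu L, 4 fri: H, 5 pep L, 6 gol L.
Parse left to right (heavy = foot alone; LL = one foot; stranded L unfooted): pre (ˈfe:) mu (ˈfri:) (ˈpep.gol).
Foot heads: 2, 4, 5.
Primary stress on the leftmost head = syllable 2.
Secondary stress on 4, 5: pre.ˈfe:.mu.ˌfri:.ˌpep.gol.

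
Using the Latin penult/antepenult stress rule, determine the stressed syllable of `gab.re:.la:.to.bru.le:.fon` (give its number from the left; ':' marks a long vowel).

Classical Latin: stress the penult if heavy (long vowel or closed), else the antepenult.
Weights: 5 bru L, 6 le: H, 7 fon H.
The penult (syllable 6, le:) is heavy, so it takes stress.
Stress on syllable 6: gab.re:.la:.to.bru.ˈle:.fon.

6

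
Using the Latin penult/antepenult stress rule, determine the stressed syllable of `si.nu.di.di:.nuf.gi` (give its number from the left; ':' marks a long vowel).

Classical Latin: stress the penult if heavy (long vowel or closed), else the antepenult.
Weights: 4 di: H, 5 nuf H, 6 gi L.
The penult (syllable 5, nuf) is heavy, so it takes stress.
Stress on syllable 5: si.nu.di.di:.ˈnuf.gi.

5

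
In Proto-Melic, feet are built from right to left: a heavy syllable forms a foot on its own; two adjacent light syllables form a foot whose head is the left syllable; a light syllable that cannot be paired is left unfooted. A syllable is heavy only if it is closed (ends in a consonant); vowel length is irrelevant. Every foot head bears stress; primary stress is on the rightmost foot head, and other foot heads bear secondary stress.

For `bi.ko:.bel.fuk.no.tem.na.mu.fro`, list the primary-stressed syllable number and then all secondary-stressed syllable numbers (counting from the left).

Weights: 1 bi L, 2 ko: L, 3 bel H, 4 fuk H, 5 no L, 6 tem H, 7 na L, 8 mu L, 9 fro L.
Parse right to left (heavy = foot alone; LL = one foot; stranded L unfooted): (ˈbi.ko:) (ˈbel) (ˈfuk) no (ˈtem) na (ˈmu.fro).
Foot heads: 1, 3, 4, 6, 8.
Primary stress on the rightmost head = syllable 8.
Secondary stress on 1, 3, 4, 6: ˌbi.ko:.ˌbel.ˌfuk.no.ˌtem.na.ˈmu.fro.

primary 8, secondary 1, 3, 4, 6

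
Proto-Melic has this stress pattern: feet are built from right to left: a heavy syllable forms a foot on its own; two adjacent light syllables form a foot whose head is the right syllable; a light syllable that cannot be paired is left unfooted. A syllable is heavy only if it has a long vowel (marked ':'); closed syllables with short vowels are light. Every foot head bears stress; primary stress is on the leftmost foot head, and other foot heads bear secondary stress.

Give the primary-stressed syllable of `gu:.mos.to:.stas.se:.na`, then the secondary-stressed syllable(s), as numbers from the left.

Weights: 1 gu: H, 2 mos L, 3 to: H, 4 stas L, 5 se: H, 6 na L.
Parse right to left (heavy = foot alone; LL = one foot; stranded L unfooted): (ˈgu:) mos (ˈto:) stas (ˈse:) na.
Foot heads: 1, 3, 5.
Primary stress on the leftmost head = syllable 1.
Secondary stress on 3, 5: ˈgu:.mos.ˌto:.stas.ˌse:.na.

primary 1, secondary 3, 5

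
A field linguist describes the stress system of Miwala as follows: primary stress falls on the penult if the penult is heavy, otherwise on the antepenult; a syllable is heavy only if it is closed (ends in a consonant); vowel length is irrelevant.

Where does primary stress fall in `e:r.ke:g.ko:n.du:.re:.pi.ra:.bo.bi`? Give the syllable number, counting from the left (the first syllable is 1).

Weights: 7 ra: L, 8 bo L, 9 bi L.
The penult (syllable 8, bo) is light, so stress falls on the antepenult (syllable 7, ra:).
Primary stress: syllable 7 → e:r.ke:g.ko:n.du:.re:.pi.ˈra:.bo.bi.

7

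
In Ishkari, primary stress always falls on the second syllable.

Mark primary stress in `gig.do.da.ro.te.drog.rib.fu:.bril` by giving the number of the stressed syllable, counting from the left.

2

The word has 9 syllables; the second syllable is syllable 2 (do).
Primary stress: syllable 2 → gig.ˈdo.da.ro.te.drog.rib.fu:.bril.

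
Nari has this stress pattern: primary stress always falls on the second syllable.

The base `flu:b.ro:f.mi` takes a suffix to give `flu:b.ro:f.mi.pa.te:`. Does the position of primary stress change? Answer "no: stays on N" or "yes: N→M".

Base `flu:b.ro:f.mi` (3 syllables):
  The word has 3 syllables; the second syllable is syllable 2 (ro:f).
  → primary stress on syllable 2.
Suffixed `flu:b.ro:f.mi.pa.te:` (5 syllables):
  The word has 5 syllables; the second syllable is syllable 2 (ro:f).
  → primary stress on syllable 2.

no: stays on 2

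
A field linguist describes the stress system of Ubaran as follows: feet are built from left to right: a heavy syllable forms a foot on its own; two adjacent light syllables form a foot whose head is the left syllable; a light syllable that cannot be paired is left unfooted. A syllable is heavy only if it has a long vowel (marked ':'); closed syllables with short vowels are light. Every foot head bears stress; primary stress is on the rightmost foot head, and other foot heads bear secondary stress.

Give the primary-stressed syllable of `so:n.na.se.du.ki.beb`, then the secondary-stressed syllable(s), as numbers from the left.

Weights: 1 so:n H, 2 na L, 3 se L, 4 du L, 5 ki L, 6 beb L.
Parse left to right (heavy = foot alone; LL = one foot; stranded L unfooted): (ˈso:n) (ˈna.se) (ˈdu.ki) beb.
Foot heads: 1, 2, 4.
Primary stress on the rightmost head = syllable 4.
Secondary stress on 1, 2: ˌso:n.ˌna.se.ˈdu.ki.beb.

primary 4, secondary 1, 2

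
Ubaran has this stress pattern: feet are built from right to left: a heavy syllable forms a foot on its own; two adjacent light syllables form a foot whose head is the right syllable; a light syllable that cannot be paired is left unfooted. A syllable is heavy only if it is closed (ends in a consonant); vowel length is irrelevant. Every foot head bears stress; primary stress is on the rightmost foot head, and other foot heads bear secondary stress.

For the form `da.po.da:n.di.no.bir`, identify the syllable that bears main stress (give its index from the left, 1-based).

Weights: 1 da L, 2 po L, 3 da:n H, 4 di L, 5 no L, 6 bir H.
Parse right to left (heavy = foot alone; LL = one foot; stranded L unfooted): (da.ˈpo) (ˈda:n) (di.ˈno) (ˈbir).
Foot heads: 2, 3, 5, 6.
Primary stress on the rightmost head = syllable 6.
Primary stress: syllable 6 → da.po.da:n.di.no.ˈbir.

6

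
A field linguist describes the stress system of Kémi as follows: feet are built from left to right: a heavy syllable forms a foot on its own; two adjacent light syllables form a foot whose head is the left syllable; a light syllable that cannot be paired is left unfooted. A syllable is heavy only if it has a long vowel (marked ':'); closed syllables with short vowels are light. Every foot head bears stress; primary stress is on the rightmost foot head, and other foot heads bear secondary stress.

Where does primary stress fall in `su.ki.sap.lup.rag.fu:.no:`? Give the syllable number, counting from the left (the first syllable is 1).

Weights: 1 su L, 2 ki L, 3 sap L, 4 lup L, 5 rag L, 6 fu: H, 7 no: H.
Parse left to right (heavy = foot alone; LL = one foot; stranded L unfooted): (ˈsu.ki) (ˈsap.lup) rag (ˈfu:) (ˈno:).
Foot heads: 1, 3, 6, 7.
Primary stress on the rightmost head = syllable 7.
Primary stress: syllable 7 → su.ki.sap.lup.rag.fu:.ˈno:.

7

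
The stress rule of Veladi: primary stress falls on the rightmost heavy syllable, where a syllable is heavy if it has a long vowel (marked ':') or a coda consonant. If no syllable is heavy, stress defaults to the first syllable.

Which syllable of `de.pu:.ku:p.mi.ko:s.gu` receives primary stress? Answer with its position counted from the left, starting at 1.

Weights: 1 de L, 2 pu: H, 3 ku:p H, 4 mi L, 5 ko:s H, 6 gu L.
Heavy syllables in the domain: 2, 3, 5. The rightmost is syllable 5 (ko:s).
Primary stress: syllable 5 → de.pu:.ku:p.mi.ˈko:s.gu.

5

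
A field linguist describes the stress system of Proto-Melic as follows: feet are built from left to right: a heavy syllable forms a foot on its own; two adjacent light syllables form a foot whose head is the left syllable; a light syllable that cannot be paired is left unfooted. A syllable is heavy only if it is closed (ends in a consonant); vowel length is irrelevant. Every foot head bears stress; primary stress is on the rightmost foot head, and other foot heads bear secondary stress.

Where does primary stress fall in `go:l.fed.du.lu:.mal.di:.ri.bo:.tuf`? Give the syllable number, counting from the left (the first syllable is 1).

Weights: 1 go:l H, 2 fed H, 3 du L, 4 lu: L, 5 mal H, 6 di: L, 7 ri L, 8 bo: L, 9 tuf H.
Parse left to right (heavy = foot alone; LL = one foot; stranded L unfooted): (ˈgo:l) (ˈfed) (ˈdu.lu:) (ˈmal) (ˈdi:.ri) bo: (ˈtuf).
Foot heads: 1, 2, 3, 5, 6, 9.
Primary stress on the rightmost head = syllable 9.
Primary stress: syllable 9 → go:l.fed.du.lu:.mal.di:.ri.bo:.ˈtuf.

9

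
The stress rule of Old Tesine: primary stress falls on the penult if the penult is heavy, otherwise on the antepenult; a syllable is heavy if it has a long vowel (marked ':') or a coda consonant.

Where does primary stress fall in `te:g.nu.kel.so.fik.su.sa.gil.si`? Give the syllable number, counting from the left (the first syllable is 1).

Weights: 7 sa L, 8 gil H, 9 si L.
The penult (syllable 8, gil) is heavy, so it takes stress.
Primary stress: syllable 8 → te:g.nu.kel.so.fik.su.sa.ˈgil.si.

8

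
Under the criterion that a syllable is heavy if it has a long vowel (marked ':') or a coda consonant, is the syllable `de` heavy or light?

`de`: short vowel, open (no coda). Short vowel, open → light.

light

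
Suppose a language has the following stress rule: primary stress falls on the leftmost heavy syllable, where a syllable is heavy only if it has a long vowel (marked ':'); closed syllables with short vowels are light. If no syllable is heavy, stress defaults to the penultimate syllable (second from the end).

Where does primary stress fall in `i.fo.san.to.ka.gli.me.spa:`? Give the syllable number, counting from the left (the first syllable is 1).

8

Weights: 1 i L, 2 fo L, 3 san L, 4 to L, 5 ka L, 6 gli L, 7 me L, 8 spa: H.
Heavy syllables in the domain: 8. The leftmost is syllable 8 (spa:).
Primary stress: syllable 8 → i.fo.san.to.ka.gli.me.ˈspa:.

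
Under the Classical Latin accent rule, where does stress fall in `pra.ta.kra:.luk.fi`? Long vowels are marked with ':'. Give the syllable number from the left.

4

Classical Latin: stress the penult if heavy (long vowel or closed), else the antepenult.
Weights: 3 kra: H, 4 luk H, 5 fi L.
The penult (syllable 4, luk) is heavy, so it takes stress.
Stress on syllable 4: pra.ta.kra:.ˈluk.fi.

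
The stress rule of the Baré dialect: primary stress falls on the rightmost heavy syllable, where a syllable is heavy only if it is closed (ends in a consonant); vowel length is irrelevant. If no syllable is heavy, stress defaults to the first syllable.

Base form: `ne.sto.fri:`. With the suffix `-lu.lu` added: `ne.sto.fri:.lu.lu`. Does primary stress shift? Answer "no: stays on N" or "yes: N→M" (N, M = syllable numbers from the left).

Base `ne.sto.fri:` (3 syllables):
  Weights: 1 ne L, 2 sto L, 3 fri: L.
  No heavy syllable in the domain; default to the first syllable = syllable 1.
  → primary stress on syllable 1.
Suffixed `ne.sto.fri:.lu.lu` (5 syllables):
  Weights: 1 ne L, 2 sto L, 3 fri: L, 4 lu L, 5 lu L.
  No heavy syllable in the domain; default to the first syllable = syllable 1.
  → primary stress on syllable 1.

no: stays on 1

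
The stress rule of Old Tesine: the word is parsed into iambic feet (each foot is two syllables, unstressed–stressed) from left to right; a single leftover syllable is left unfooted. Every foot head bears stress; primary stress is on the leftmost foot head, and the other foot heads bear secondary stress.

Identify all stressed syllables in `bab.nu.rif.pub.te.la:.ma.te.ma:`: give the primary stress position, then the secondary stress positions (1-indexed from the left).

primary 2, secondary 4, 6, 8

Parse left to right into iambic (σˈσ) feet: (bab.ˈnu) (rif.ˈpub) (te.ˈla:) (ma.ˈte) ma:. Syllable 9 is left unfooted.
Foot heads (stressed positions): 2, 4, 6, 8.
End Rule Leftmost: primary stress on the leftmost head = syllable 2.
Secondary stress on 4, 6, 8: bab.ˈnu.rif.ˌpub.te.ˌla:.ma.ˌte.ma:.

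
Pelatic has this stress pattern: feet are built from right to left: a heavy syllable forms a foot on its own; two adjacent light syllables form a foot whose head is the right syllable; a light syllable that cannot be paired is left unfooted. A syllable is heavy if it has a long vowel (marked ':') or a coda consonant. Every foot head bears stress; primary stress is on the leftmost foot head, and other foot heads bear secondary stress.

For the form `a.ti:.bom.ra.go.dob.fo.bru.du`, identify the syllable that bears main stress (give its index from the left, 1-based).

2

Weights: 1 a L, 2 ti: H, 3 bom H, 4 ra L, 5 go L, 6 dob H, 7 fo L, 8 bru L, 9 du L.
Parse right to left (heavy = foot alone; LL = one foot; stranded L unfooted): a (ˈti:) (ˈbom) (ra.ˈgo) (ˈdob) fo (bru.ˈdu).
Foot heads: 2, 3, 5, 6, 9.
Primary stress on the leftmost head = syllable 2.
Primary stress: syllable 2 → a.ˈti:.bom.ra.go.dob.fo.bru.du.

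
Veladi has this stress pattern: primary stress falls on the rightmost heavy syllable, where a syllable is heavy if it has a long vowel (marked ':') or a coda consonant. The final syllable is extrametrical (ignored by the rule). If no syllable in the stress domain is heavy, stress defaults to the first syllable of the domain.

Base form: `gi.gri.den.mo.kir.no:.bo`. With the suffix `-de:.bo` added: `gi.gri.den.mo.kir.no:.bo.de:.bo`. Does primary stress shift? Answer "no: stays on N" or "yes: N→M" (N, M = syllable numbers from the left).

Base `gi.gri.den.mo.kir.no:.bo` (7 syllables):
  The final syllable (7, bo) is extrametrical; the stress domain is syllables 1–6.
  Weights: 1 gi L, 2 gri L, 3 den H, 4 mo L, 5 kir H, 6 no: H.
  Heavy syllables in the domain: 3, 5, 6. The rightmost is syllable 6 (no:).
  → primary stress on syllable 6.
Suffixed `gi.gri.den.mo.kir.no:.bo.de:.bo` (9 syllables):
  The final syllable (9, bo) is extrametrical; the stress domain is syllables 1–8.
  Weights: 1 gi L, 2 gri L, 3 den H, 4 mo L, 5 kir H, 6 no: H, 7 bo L, 8 de: H.
  Heavy syllables in the domain: 3, 5, 6, 8. The rightmost is syllable 8 (de:).
  → primary stress on syllable 8.

yes: 6→8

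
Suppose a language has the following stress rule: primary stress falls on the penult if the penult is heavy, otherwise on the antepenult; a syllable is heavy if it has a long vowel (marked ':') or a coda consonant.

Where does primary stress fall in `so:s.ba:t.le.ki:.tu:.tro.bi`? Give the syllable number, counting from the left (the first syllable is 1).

Weights: 5 tu: H, 6 tro L, 7 bi L.
The penult (syllable 6, tro) is light, so stress falls on the antepenult (syllable 5, tu:).
Primary stress: syllable 5 → so:s.ba:t.le.ki:.ˈtu:.tro.bi.

5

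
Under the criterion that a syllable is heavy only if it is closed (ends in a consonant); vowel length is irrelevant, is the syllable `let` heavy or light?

`let`: short vowel, closed (coda /t/). Closed (coda /t/) → heavy.

heavy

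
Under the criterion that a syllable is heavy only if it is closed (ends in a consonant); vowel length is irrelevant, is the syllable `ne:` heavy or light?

light

`ne:`: long vowel, open (no coda). Open (no coda) → light.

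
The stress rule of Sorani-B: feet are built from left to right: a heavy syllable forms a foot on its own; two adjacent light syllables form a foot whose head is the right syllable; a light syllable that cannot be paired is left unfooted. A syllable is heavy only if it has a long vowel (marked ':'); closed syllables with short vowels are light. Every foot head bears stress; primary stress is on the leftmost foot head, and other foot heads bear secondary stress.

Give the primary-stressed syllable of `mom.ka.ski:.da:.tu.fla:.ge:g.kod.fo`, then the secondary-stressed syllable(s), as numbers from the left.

Weights: 1 mom L, 2 ka L, 3 ski: H, 4 da: H, 5 tu L, 6 fla: H, 7 ge:g H, 8 kod L, 9 fo L.
Parse left to right (heavy = foot alone; LL = one foot; stranded L unfooted): (mom.ˈka) (ˈski:) (ˈda:) tu (ˈfla:) (ˈge:g) (kod.ˈfo).
Foot heads: 2, 3, 4, 6, 7, 9.
Primary stress on the leftmost head = syllable 2.
Secondary stress on 3, 4, 6, 7, 9: mom.ˈka.ˌski:.ˌda:.tu.ˌfla:.ˌge:g.kod.ˌfo.

primary 2, secondary 3, 4, 6, 7, 9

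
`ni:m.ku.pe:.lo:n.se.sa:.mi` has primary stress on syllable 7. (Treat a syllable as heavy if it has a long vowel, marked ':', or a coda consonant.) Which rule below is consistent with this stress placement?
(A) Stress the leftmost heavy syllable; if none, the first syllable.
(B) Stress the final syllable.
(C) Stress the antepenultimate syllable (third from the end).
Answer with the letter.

Rule A → syllable 1 (observed: 7).
Rule B → syllable 7 ✓.
Rule C → syllable 5 (observed: 7).

B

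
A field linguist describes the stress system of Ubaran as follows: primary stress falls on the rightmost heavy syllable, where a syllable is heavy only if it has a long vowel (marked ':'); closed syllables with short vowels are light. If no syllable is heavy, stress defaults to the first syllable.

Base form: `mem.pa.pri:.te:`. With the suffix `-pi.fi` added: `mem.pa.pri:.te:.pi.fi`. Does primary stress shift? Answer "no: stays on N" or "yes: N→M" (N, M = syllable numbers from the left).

Base `mem.pa.pri:.te:` (4 syllables):
  Weights: 1 mem L, 2 pa L, 3 pri: H, 4 te: H.
  Heavy syllables in the domain: 3, 4. The rightmost is syllable 4 (te:).
  → primary stress on syllable 4.
Suffixed `mem.pa.pri:.te:.pi.fi` (6 syllables):
  Weights: 1 mem L, 2 pa L, 3 pri: H, 4 te: H, 5 pi L, 6 fi L.
  Heavy syllables in the domain: 3, 4. The rightmost is syllable 4 (te:).
  → primary stress on syllable 4.

no: stays on 4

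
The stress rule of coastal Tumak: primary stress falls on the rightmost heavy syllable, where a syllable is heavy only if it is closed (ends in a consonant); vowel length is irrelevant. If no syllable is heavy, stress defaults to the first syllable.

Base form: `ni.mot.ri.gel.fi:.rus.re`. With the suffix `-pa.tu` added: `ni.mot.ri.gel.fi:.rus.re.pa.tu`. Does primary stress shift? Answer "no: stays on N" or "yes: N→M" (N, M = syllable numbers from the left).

Base `ni.mot.ri.gel.fi:.rus.re` (7 syllables):
  Weights: 1 ni L, 2 mot H, 3 ri L, 4 gel H, 5 fi: L, 6 rus H, 7 re L.
  Heavy syllables in the domain: 2, 4, 6. The rightmost is syllable 6 (rus).
  → primary stress on syllable 6.
Suffixed `ni.mot.ri.gel.fi:.rus.re.pa.tu` (9 syllables):
  Weights: 1 ni L, 2 mot H, 3 ri L, 4 gel H, 5 fi: L, 6 rus H, 7 re L, 8 pa L, 9 tu L.
  Heavy syllables in the domain: 2, 4, 6. The rightmost is syllable 6 (rus).
  → primary stress on syllable 6.

no: stays on 6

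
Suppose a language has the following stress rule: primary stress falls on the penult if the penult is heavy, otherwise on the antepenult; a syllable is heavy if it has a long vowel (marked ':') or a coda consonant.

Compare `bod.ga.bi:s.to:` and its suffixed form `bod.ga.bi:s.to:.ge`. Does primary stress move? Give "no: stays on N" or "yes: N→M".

yes: 3→4

Base `bod.ga.bi:s.to:` (4 syllables):
  Weights: 2 ga L, 3 bi:s H, 4 to: H.
  The penult (syllable 3, bi:s) is heavy, so it takes stress.
  → primary stress on syllable 3.
Suffixed `bod.ga.bi:s.to:.ge` (5 syllables):
  Weights: 3 bi:s H, 4 to: H, 5 ge L.
  The penult (syllable 4, to:) is heavy, so it takes stress.
  → primary stress on syllable 4.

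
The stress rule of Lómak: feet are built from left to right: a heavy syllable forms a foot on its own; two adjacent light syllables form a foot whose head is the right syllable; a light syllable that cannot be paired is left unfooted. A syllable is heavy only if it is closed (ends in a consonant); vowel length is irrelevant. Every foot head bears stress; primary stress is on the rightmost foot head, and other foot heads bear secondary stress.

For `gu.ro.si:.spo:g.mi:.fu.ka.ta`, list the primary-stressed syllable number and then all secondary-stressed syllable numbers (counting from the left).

primary 8, secondary 2, 4, 6

Weights: 1 gu L, 2 ro L, 3 si: L, 4 spo:g H, 5 mi: L, 6 fu L, 7 ka L, 8 ta L.
Parse left to right (heavy = foot alone; LL = one foot; stranded L unfooted): (gu.ˈro) si: (ˈspo:g) (mi:.ˈfu) (ka.ˈta).
Foot heads: 2, 4, 6, 8.
Primary stress on the rightmost head = syllable 8.
Secondary stress on 2, 4, 6: gu.ˌro.si:.ˌspo:g.mi:.ˌfu.ka.ˈta.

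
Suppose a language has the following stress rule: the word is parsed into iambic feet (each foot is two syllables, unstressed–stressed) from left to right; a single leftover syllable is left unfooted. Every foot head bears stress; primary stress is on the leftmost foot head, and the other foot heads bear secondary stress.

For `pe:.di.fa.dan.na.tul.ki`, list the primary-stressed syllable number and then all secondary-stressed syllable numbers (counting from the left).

primary 2, secondary 4, 6

Parse left to right into iambic (σˈσ) feet: (pe:.ˈdi) (fa.ˈdan) (na.ˈtul) ki. Syllable 7 is left unfooted.
Foot heads (stressed positions): 2, 4, 6.
End Rule Leftmost: primary stress on the leftmost head = syllable 2.
Secondary stress on 4, 6: pe:.ˈdi.fa.ˌdan.na.ˌtul.ki.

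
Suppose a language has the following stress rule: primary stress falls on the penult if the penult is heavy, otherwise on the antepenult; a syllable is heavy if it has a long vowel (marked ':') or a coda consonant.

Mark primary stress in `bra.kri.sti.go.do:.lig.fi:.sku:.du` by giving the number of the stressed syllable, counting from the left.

8

Weights: 7 fi: H, 8 sku: H, 9 du L.
The penult (syllable 8, sku:) is heavy, so it takes stress.
Primary stress: syllable 8 → bra.kri.sti.go.do:.lig.fi:.ˈsku:.du.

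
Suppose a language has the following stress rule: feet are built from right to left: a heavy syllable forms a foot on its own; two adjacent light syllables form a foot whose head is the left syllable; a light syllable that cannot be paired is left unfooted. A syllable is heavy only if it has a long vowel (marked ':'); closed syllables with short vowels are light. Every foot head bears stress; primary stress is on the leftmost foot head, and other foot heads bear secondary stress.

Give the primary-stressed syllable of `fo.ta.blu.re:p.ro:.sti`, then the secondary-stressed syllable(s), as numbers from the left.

primary 2, secondary 4, 5

Weights: 1 fo L, 2 ta L, 3 blu L, 4 re:p H, 5 ro: H, 6 sti L.
Parse right to left (heavy = foot alone; LL = one foot; stranded L unfooted): fo (ˈta.blu) (ˈre:p) (ˈro:) sti.
Foot heads: 2, 4, 5.
Primary stress on the leftmost head = syllable 2.
Secondary stress on 4, 5: fo.ˈta.blu.ˌre:p.ˌro:.sti.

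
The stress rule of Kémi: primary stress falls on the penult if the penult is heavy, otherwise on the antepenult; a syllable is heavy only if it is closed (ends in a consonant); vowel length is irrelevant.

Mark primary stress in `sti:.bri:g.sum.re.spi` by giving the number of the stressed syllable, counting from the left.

Weights: 3 sum H, 4 re L, 5 spi L.
The penult (syllable 4, re) is light, so stress falls on the antepenult (syllable 3, sum).
Primary stress: syllable 3 → sti:.bri:g.ˈsum.re.spi.

3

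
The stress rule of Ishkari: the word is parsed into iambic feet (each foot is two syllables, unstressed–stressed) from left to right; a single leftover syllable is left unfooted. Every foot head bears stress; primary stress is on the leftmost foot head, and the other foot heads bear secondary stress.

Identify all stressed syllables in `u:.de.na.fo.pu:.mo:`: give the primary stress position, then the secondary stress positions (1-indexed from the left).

primary 2, secondary 4, 6

Parse left to right into iambic (σˈσ) feet: (u:.ˈde) (na.ˈfo) (pu:.ˈmo:).
Foot heads (stressed positions): 2, 4, 6.
End Rule Leftmost: primary stress on the leftmost head = syllable 2.
Secondary stress on 4, 6: u:.ˈde.na.ˌfo.pu:.ˌmo:.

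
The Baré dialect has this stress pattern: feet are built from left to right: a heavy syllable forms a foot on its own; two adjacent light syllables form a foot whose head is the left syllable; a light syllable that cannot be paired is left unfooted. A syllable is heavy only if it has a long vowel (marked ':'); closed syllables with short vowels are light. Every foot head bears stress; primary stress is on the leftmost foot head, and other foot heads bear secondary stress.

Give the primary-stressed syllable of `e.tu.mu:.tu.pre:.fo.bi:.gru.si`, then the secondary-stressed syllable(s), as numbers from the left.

primary 1, secondary 3, 5, 7, 8

Weights: 1 e L, 2 tu L, 3 mu: H, 4 tu L, 5 pre: H, 6 fo L, 7 bi: H, 8 gru L, 9 si L.
Parse left to right (heavy = foot alone; LL = one foot; stranded L unfooted): (ˈe.tu) (ˈmu:) tu (ˈpre:) fo (ˈbi:) (ˈgru.si).
Foot heads: 1, 3, 5, 7, 8.
Primary stress on the leftmost head = syllable 1.
Secondary stress on 3, 5, 7, 8: ˈe.tu.ˌmu:.tu.ˌpre:.fo.ˌbi:.ˌgru.si.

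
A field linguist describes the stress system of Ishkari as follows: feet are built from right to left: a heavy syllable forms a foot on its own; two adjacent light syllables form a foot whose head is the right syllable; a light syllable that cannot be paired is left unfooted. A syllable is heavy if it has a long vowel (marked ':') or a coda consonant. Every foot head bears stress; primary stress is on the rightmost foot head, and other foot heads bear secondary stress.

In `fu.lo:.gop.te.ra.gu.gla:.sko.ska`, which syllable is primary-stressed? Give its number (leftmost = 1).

9

Weights: 1 fu L, 2 lo: H, 3 gop H, 4 te L, 5 ra L, 6 gu L, 7 gla: H, 8 sko L, 9 ska L.
Parse right to left (heavy = foot alone; LL = one foot; stranded L unfooted): fu (ˈlo:) (ˈgop) te (ra.ˈgu) (ˈgla:) (sko.ˈska).
Foot heads: 2, 3, 6, 7, 9.
Primary stress on the rightmost head = syllable 9.
Primary stress: syllable 9 → fu.lo:.gop.te.ra.gu.gla:.sko.ˈska.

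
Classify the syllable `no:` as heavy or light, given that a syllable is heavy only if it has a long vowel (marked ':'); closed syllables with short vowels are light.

heavy

`no:`: long vowel, open (no coda). Long vowel → heavy.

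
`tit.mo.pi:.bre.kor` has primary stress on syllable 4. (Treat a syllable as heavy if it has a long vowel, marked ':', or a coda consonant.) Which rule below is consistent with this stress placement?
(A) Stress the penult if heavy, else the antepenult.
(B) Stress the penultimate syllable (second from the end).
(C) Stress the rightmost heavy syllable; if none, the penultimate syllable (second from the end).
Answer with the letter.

Rule A → syllable 3 (observed: 4).
Rule B → syllable 4 ✓.
Rule C → syllable 5 (observed: 4).

B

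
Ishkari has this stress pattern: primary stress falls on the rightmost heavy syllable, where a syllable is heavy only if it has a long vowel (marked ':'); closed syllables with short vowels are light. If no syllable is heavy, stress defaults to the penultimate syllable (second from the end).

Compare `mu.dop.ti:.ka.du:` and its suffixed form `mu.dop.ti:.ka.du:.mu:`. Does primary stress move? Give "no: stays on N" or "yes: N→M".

yes: 5→6

Base `mu.dop.ti:.ka.du:` (5 syllables):
  Weights: 1 mu L, 2 dop L, 3 ti: H, 4 ka L, 5 du: H.
  Heavy syllables in the domain: 3, 5. The rightmost is syllable 5 (du:).
  → primary stress on syllable 5.
Suffixed `mu.dop.ti:.ka.du:.mu:` (6 syllables):
  Weights: 1 mu L, 2 dop L, 3 ti: H, 4 ka L, 5 du: H, 6 mu: H.
  Heavy syllables in the domain: 3, 5, 6. The rightmost is syllable 6 (mu:).
  → primary stress on syllable 6.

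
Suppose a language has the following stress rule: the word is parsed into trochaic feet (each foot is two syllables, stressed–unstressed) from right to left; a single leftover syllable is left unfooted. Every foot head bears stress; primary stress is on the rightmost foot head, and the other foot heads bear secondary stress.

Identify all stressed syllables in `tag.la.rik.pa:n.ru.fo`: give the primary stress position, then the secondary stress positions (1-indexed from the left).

primary 5, secondary 1, 3

Parse right to left into trochaic (ˈσσ) feet: (ˈtag.la) (ˈrik.pa:n) (ˈru.fo).
Foot heads (stressed positions): 1, 3, 5.
End Rule Rightmost: primary stress on the rightmost head = syllable 5.
Secondary stress on 1, 3: ˌtag.la.ˌrik.pa:n.ˈru.fo.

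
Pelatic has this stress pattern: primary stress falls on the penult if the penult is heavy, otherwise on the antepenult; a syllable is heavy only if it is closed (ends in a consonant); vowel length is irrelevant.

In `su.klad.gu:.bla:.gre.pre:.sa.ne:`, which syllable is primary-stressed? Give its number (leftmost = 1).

Weights: 6 pre: L, 7 sa L, 8 ne: L.
The penult (syllable 7, sa) is light, so stress falls on the antepenult (syllable 6, pre:).
Primary stress: syllable 6 → su.klad.gu:.bla:.gre.ˈpre:.sa.ne:.

6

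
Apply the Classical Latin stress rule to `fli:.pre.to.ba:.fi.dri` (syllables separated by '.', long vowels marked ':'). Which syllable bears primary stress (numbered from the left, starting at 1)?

4

Classical Latin: stress the penult if heavy (long vowel or closed), else the antepenult.
Weights: 4 ba: H, 5 fi L, 6 dri L.
The penult (syllable 5, fi) is light, so stress falls on the antepenult (syllable 4, ba:).
Stress on syllable 4: fli:.pre.to.ˈba:.fi.dri.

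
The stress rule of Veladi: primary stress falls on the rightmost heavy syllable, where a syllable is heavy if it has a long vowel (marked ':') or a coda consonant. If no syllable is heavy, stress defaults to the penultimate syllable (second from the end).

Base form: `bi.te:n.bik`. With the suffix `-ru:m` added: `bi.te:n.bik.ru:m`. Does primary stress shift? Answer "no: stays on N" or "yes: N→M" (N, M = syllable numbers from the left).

Base `bi.te:n.bik` (3 syllables):
  Weights: 1 bi L, 2 te:n H, 3 bik H.
  Heavy syllables in the domain: 2, 3. The rightmost is syllable 3 (bik).
  → primary stress on syllable 3.
Suffixed `bi.te:n.bik.ru:m` (4 syllables):
  Weights: 1 bi L, 2 te:n H, 3 bik H, 4 ru:m H.
  Heavy syllables in the domain: 2, 3, 4. The rightmost is syllable 4 (ru:m).
  → primary stress on syllable 4.

yes: 3→4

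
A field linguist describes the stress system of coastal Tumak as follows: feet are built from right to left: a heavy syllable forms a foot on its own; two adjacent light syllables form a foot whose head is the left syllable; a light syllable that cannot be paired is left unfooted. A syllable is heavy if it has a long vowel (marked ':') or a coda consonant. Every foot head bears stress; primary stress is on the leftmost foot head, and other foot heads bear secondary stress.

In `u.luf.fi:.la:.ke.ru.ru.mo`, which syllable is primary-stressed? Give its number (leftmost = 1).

Weights: 1 u L, 2 luf H, 3 fi: H, 4 la: H, 5 ke L, 6 ru L, 7 ru L, 8 mo L.
Parse right to left (heavy = foot alone; LL = one foot; stranded L unfooted): u (ˈluf) (ˈfi:) (ˈla:) (ˈke.ru) (ˈru.mo).
Foot heads: 2, 3, 4, 5, 7.
Primary stress on the leftmost head = syllable 2.
Primary stress: syllable 2 → u.ˈluf.fi:.la:.ke.ru.ru.mo.

2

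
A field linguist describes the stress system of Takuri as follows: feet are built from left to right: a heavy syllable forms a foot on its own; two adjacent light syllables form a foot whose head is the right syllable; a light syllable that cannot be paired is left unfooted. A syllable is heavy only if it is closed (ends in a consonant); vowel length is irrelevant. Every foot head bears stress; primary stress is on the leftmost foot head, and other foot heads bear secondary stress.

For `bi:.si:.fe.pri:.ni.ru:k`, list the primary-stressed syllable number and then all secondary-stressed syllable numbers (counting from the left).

primary 2, secondary 4, 6

Weights: 1 bi: L, 2 si: L, 3 fe L, 4 pri: L, 5 ni L, 6 ru:k H.
Parse left to right (heavy = foot alone; LL = one foot; stranded L unfooted): (bi:.ˈsi:) (fe.ˈpri:) ni (ˈru:k).
Foot heads: 2, 4, 6.
Primary stress on the leftmost head = syllable 2.
Secondary stress on 4, 6: bi:.ˈsi:.fe.ˌpri:.ni.ˌru:k.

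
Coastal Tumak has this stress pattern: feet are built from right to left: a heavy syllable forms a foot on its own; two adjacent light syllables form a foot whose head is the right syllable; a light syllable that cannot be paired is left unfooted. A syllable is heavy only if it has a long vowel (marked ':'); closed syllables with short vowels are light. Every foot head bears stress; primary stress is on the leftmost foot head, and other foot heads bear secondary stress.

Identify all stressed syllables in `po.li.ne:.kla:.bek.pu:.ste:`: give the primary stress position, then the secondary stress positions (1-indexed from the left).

primary 2, secondary 3, 4, 6, 7

Weights: 1 po L, 2 li L, 3 ne: H, 4 kla: H, 5 bek L, 6 pu: H, 7 ste: H.
Parse right to left (heavy = foot alone; LL = one foot; stranded L unfooted): (po.ˈli) (ˈne:) (ˈkla:) bek (ˈpu:) (ˈste:).
Foot heads: 2, 3, 4, 6, 7.
Primary stress on the leftmost head = syllable 2.
Secondary stress on 3, 4, 6, 7: po.ˈli.ˌne:.ˌkla:.bek.ˌpu:.ˌste:.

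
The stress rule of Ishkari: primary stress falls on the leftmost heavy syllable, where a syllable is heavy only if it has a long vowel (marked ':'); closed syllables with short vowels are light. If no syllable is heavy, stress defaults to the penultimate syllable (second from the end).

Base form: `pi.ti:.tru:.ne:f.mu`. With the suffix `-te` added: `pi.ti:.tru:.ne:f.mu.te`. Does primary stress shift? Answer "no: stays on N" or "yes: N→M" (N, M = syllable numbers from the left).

Base `pi.ti:.tru:.ne:f.mu` (5 syllables):
  Weights: 1 pi L, 2 ti: H, 3 tru: H, 4 ne:f H, 5 mu L.
  Heavy syllables in the domain: 2, 3, 4. The leftmost is syllable 2 (ti:).
  → primary stress on syllable 2.
Suffixed `pi.ti:.tru:.ne:f.mu.te` (6 syllables):
  Weights: 1 pi L, 2 ti: H, 3 tru: H, 4 ne:f H, 5 mu L, 6 te L.
  Heavy syllables in the domain: 2, 3, 4. The leftmost is syllable 2 (ti:).
  → primary stress on syllable 2.

no: stays on 2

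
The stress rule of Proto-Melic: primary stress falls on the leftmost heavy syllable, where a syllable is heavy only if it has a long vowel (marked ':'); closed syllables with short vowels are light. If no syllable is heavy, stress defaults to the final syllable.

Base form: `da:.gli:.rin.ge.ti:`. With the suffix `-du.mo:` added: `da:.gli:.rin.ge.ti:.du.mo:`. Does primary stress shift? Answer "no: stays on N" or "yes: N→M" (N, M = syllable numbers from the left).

Base `da:.gli:.rin.ge.ti:` (5 syllables):
  Weights: 1 da: H, 2 gli: H, 3 rin L, 4 ge L, 5 ti: H.
  Heavy syllables in the domain: 1, 2, 5. The leftmost is syllable 1 (da:).
  → primary stress on syllable 1.
Suffixed `da:.gli:.rin.ge.ti:.du.mo:` (7 syllables):
  Weights: 1 da: H, 2 gli: H, 3 rin L, 4 ge L, 5 ti: H, 6 du L, 7 mo: H.
  Heavy syllables in the domain: 1, 2, 5, 7. The leftmost is syllable 1 (da:).
  → primary stress on syllable 1.

no: stays on 1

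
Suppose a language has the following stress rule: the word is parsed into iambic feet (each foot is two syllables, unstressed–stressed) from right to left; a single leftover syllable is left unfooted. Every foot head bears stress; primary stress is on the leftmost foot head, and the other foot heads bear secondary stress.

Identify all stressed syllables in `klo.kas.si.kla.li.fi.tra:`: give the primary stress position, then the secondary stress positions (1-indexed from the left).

primary 3, secondary 5, 7

Parse right to left into iambic (σˈσ) feet: klo (kas.ˈsi) (kla.ˈli) (fi.ˈtra:). Syllable 1 is left unfooted.
Foot heads (stressed positions): 3, 5, 7.
End Rule Leftmost: primary stress on the leftmost head = syllable 3.
Secondary stress on 5, 7: klo.kas.ˈsi.kla.ˌli.fi.ˌtra:.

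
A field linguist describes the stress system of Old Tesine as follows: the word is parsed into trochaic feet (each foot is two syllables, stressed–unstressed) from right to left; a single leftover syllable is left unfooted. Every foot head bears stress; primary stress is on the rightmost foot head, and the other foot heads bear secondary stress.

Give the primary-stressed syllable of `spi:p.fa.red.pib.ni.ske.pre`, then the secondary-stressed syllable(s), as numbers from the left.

Parse right to left into trochaic (ˈσσ) feet: spi:p (ˈfa.red) (ˈpib.ni) (ˈske.pre). Syllable 1 is left unfooted.
Foot heads (stressed positions): 2, 4, 6.
End Rule Rightmost: primary stress on the rightmost head = syllable 6.
Secondary stress on 2, 4: spi:p.ˌfa.red.ˌpib.ni.ˈske.pre.

primary 6, secondary 2, 4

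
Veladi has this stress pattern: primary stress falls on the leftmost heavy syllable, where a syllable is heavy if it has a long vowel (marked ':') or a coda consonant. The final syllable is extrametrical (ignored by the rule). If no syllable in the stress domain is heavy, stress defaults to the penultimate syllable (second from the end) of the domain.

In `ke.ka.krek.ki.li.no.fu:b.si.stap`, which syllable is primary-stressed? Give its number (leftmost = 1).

The final syllable (9, stap) is extrametrical; the stress domain is syllables 1–8.
Weights: 1 ke L, 2 ka L, 3 krek H, 4 ki L, 5 li L, 6 no L, 7 fu:b H, 8 si L.
Heavy syllables in the domain: 3, 7. The leftmost is syllable 3 (krek).
Primary stress: syllable 3 → ke.ka.ˈkrek.ki.li.no.fu:b.si.stap.

3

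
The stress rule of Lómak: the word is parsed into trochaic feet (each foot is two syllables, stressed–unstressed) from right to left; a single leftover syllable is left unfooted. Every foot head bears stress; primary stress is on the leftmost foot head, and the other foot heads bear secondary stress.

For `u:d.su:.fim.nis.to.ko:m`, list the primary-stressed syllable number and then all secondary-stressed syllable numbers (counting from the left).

Parse right to left into trochaic (ˈσσ) feet: (ˈu:d.su:) (ˈfim.nis) (ˈto.ko:m).
Foot heads (stressed positions): 1, 3, 5.
End Rule Leftmost: primary stress on the leftmost head = syllable 1.
Secondary stress on 3, 5: ˈu:d.su:.ˌfim.nis.ˌto.ko:m.

primary 1, secondary 3, 5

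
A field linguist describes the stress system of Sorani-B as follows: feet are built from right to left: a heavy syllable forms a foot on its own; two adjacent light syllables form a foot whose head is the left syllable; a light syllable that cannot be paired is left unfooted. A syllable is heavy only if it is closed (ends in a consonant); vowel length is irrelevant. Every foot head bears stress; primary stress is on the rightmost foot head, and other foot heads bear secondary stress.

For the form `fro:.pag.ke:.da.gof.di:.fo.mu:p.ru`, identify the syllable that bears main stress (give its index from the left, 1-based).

8

Weights: 1 fro: L, 2 pag H, 3 ke: L, 4 da L, 5 gof H, 6 di: L, 7 fo L, 8 mu:p H, 9 ru L.
Parse right to left (heavy = foot alone; LL = one foot; stranded L unfooted): fro: (ˈpag) (ˈke:.da) (ˈgof) (ˈdi:.fo) (ˈmu:p) ru.
Foot heads: 2, 3, 5, 6, 8.
Primary stress on the rightmost head = syllable 8.
Primary stress: syllable 8 → fro:.pag.ke:.da.gof.di:.fo.ˈmu:p.ru.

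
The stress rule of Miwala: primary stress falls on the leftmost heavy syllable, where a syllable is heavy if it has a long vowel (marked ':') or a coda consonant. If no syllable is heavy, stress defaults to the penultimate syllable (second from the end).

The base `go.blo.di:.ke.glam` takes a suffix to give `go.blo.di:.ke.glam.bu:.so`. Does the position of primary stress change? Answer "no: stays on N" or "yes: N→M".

no: stays on 3

Base `go.blo.di:.ke.glam` (5 syllables):
  Weights: 1 go L, 2 blo L, 3 di: H, 4 ke L, 5 glam H.
  Heavy syllables in the domain: 3, 5. The leftmost is syllable 3 (di:).
  → primary stress on syllable 3.
Suffixed `go.blo.di:.ke.glam.bu:.so` (7 syllables):
  Weights: 1 go L, 2 blo L, 3 di: H, 4 ke L, 5 glam H, 6 bu: H, 7 so L.
  Heavy syllables in the domain: 3, 5, 6. The leftmost is syllable 3 (di:).
  → primary stress on syllable 3.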